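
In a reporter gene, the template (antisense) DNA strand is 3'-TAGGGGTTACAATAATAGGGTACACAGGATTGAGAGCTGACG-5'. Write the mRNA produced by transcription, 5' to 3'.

5′-AUCCCCAAUGUUAUUAUCCCAUGUGUCCUAACUCUCGACUGC-3′

Reading the template 3'→5' as shown, RNA polymerase pairs each base (A→U, T→A, G↔C) to build mRNA 5'→3' directly.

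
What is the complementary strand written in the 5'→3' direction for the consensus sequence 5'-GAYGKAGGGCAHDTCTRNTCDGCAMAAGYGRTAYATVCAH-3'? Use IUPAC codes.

5′-DTGBATRTAYCRCTTKTGCHGANYAGAHDTGCCCTMCRTC-3′

Standard pairs A↔T, G↔C; ambiguity codes pair R↔Y, M↔K, D↔H, V↔B, N↔N. Complement (CTRCMTCCCGTDHAGAYNAGHCGTKTTCRCYATRTABGTD), then reverse for 5'→3'.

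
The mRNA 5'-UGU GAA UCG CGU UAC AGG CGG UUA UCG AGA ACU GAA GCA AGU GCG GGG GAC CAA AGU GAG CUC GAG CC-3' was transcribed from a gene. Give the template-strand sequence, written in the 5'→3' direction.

Replace U with T to get the coding DNA strand: TGTGAATCGCGTTACAGGCGGTTATCGAGAACTGAAGCAAGTGCGGGGGACCAAAGTGAGCTCGAGCC. The template strand is its reverse complement (complement ACACTTAGCGCAATGTCCGCCAATAGCTCTTGACTTCGTTCACGCCCCCTGGTTTCACTCGAGCTCGG, then reverse).

5'-GGCTCGAGCTCACTTTGGTCCCCCGCACTTGCTTCAGTTCTCGATAACCGCCTGTAACGCGATTCACA-3'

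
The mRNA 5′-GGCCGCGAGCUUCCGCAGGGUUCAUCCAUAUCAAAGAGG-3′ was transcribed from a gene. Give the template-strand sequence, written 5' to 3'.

5′-CCTCTTTGATATGGATGAACCCTGCGGAAGCTCGCGGCC-3′

Replace U with T to get the coding DNA strand: GGCCGCGAGCTTCCGCAGGGTTCATCCATATCAAAGAGG. The template strand is its reverse complement (complement CCGGCGCTCGAAGGCGTCCCAAGTAGGTATAGTTTCTCC, then reverse).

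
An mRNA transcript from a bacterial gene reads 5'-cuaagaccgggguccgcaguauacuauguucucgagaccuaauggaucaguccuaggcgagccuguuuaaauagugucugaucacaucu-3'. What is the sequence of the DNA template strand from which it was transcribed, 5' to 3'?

5'-AGATGTGATCAGACACTATTTAAACAGGCTCGCCTAGGACTGATCCATTAGGTCTCGAGAACATAGTATACTGCGGACCCCGGTCTTAG-3'

Replace U with T to get the coding DNA strand: CTAAGACCGGGGTCCGCAGTATACTATGTTCTCGAGACCTAATGGATCAGTCCTAGGCGAGCCTGTTTAAATAGTGTCTGATCACATCT. The template strand is its reverse complement (complement GATTCTGGCCCCAGGCGTCATATGATACAAGAGCTCTGGATTACCTAGTCAGGATCCGCTCGGACAAATTTATCACAGACTAGTGTAGA, then reverse).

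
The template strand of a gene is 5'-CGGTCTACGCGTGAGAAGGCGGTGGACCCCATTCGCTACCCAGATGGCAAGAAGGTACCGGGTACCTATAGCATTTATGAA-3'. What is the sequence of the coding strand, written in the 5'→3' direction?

5'-TTCATAAATGCTATAGGTACCCGGTACCTTCTTGCCATCTGGGTAGCGAATGGGGTCCACCGCCTTCTCACGCGTAGACCG-3'

The coding strand is complementary and antiparallel to the template: take the complement (A↔T, G↔C) and reverse.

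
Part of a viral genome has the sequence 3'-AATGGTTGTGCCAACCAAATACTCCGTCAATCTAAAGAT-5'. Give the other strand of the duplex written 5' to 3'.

5'-TTACCAACACGGTTGGTTTATGAGGCAGTTAGATTTCTA-3'

The strand is given 3'→5', so its complement runs 5'→3' in the same left-to-right order: pair each base A↔T, G↔C.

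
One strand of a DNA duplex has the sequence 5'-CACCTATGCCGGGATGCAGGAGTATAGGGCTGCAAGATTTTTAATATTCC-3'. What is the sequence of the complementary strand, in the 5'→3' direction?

The complement of CACCTATGCCGGGATGCAGGAGTATAGGGCTGCAAGATTTTTAATATTCC is GTGGATACGGCCCTACGTCCTCATATCCCGACGTTCTAAAAATTATAAGG (A↔T, G↔C). DNA strands are antiparallel, so the complementary strand runs 3'→5'; reversing gives the 5'→3' form.

5'-GGAATATTAAAAATCTTGCAGCCCTATACTCCTGCATCCCGGCATAGGTG-3'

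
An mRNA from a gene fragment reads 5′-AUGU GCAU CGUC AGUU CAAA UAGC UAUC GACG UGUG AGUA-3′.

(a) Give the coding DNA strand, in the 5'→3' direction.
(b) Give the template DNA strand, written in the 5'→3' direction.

(a) The coding strand matches the mRNA with U→T.
(b) The template strand is the reverse complement of the coding strand.

(a) 5′-ATGTGCATCGTCAGTTCAAATAGCTATCGACGTGTGAGTA-3′
(b) 5'-TACTCACACGTCGATAGCTATTTGAACTGACGATGCACAT-3'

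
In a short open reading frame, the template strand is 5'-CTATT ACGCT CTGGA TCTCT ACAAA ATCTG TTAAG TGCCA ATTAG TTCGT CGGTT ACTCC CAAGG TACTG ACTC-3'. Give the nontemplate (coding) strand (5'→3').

The coding strand is complementary and antiparallel to the template: take the complement (A↔T, G↔C) and reverse.

5'-GAGTCAGTACCTTGGGAGTAACCGACGAACTAATTGGCACTTAACAGATTTTGTAGAGATCCAGAGCGTAATAG-3'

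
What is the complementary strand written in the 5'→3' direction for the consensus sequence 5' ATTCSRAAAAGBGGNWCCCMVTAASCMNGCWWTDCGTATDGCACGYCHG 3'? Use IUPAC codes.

5'-CDGRCGTGCHATACGHAWWGCNKGSTTABKGGGWNCCVCTTTTYSGAAT-3'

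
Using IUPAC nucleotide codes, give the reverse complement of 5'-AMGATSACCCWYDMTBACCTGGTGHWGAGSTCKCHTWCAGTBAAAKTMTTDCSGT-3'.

Standard pairs A↔T, G↔C; ambiguity codes pair Y↔R, M↔K, W↔W, S↔S, B↔V, D↔H. Complement (TKCTASTGGGWRHKAVTGGACCACDWCTCSAGMGDAWGTCAVTTTMAKAAHGSCA), then reverse for 5'→3'.

5′-ACSGHAAKAMTTTVACTGWADGMGASCTCWDCACCAGGTVAKHRWGGGTSATCKT-3′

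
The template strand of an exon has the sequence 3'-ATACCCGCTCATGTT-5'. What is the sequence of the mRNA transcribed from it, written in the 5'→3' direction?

Reading the template 3'→5' as shown, RNA polymerase pairs each base (A→U, T→A, G↔C) to build mRNA 5'→3' directly.

5′-UAUGGGCGAGUACAA-3′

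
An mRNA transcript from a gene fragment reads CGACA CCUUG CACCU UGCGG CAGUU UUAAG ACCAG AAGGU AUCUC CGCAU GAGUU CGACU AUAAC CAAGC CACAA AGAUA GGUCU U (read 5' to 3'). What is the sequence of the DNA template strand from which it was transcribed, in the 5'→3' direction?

5'-AAGACCTATCTTTGTGGCTTGGTTATAGTCGAACTCATGCGGAGATACCTTCTGGTCTTAAAACTGCCGCAAGGTGCAAGGTGTCG-3'

Replace U with T to get the coding DNA strand: CGACACCTTGCACCTTGCGGCAGTTTTAAGACCAGAAGGTATCTCCGCATGAGTTCGACTATAACCAAGCCACAAAGATAGGTCTT. The template strand is its reverse complement (complement GCTGTGGAACGTGGAACGCCGTCAAAATTCTGGTCTTCCATAGAGGCGTACTCAAGCTGATATTGGTTCGGTGTTTCTATCCAGAA, then reverse).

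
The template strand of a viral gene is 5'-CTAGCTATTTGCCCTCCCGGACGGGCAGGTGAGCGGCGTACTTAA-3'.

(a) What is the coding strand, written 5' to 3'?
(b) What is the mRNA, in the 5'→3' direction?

(a) The coding strand is the reverse complement of the template: complement GATCGATAAACGGGAGGGCCTGCCCGTCCACTCGCCGCATGAATT, then reverse.
(b) mRNA has the coding-strand sequence with T→U.

(a) 5'-TTAAGTACGCCGCTCACCTGCCCGTCCGGGAGGGCAAATAGCTAG-3'
(b) 5'-UUAAGUACGCCGCUCACCUGCCCGUCCGGGAGGGCAAAUAGCUAG-3'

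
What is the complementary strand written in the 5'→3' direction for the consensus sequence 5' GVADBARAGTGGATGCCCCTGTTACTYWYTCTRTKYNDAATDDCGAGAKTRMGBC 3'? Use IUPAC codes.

5'-GVCKYAMTCTCGHHATTHNRMAYAGARWRAGTAACAGGGGCATCCACTYTVHTBC-3'

Standard pairs A↔T, G↔C; ambiguity codes pair R↔Y, M↔K, W↔W, B↔V, D↔H, N↔N. Complement (CBTHVTYTCACCTACGGGGACAATGARWRAGAYAMRNHTTAHHGCTCTMAYKCVG), then reverse for 5'→3'.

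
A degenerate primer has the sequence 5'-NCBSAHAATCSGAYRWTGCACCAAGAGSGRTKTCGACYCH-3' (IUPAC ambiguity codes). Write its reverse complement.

5′-DGRGTCGAMAYCSCTCTTGGTGCAWYRTCSGATTDTSVGN-3′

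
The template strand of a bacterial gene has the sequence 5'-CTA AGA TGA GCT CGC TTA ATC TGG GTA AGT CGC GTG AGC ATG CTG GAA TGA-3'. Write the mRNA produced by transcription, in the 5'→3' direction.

5'-UCAUUCCAGCAUGCUCACGCGACUUACCCAGAUUAAGCGAGCUCAUCUUAG-3'

RNA polymerase reads the template 3'→5' and synthesizes mRNA 5'→3' by base-pairing (A→U, T→A, G↔C). The complement of the template is GATTCTACTCGAGCGAATTAGACCCATTCAGCGCACTCGTACGACCTTACT; antiparallel, so 5'→3' the coding strand is TCATTCCAGCATGCTCACGCGACTTACCCAGATTAAGCGAGCTCATCTTAG. Replace T with U for the mRNA.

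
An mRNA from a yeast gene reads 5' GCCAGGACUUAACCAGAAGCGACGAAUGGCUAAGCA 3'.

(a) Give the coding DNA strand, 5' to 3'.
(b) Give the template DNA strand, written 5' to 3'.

(a) 5'-GCCAGGACTTAACCAGAAGCGACGAATGGCTAAGCA-3'
(b) 5′-TGCTTAGCCATTCGTCGCTTCTGGTTAAGTCCTGGC-3′

(a) The coding strand matches the mRNA with U→T.
(b) The template strand is the reverse complement of the coding strand.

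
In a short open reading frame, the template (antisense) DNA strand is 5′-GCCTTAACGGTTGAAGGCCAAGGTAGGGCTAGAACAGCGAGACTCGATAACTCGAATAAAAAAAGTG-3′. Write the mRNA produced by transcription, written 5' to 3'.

5'-CACUUUUUUUAUUCGAGUUAUCGAGUCUCGCUGUUCUAGCCCUACCUUGGCCUUCAACCGUUAAGGC-3'

The mRNA has the sequence of the coding strand (reverse complement of the template) with T→U. Reverse complement of GCCTTAACGGTTGAAGGCCAAGGTAGGGCTAGAACAGCGAGACTCGATAACTCGAATAAAAAAAGTG is CACTTTTTTTATTCGAGTTATCGAGTCTCGCTGTTCTAGCCCTACCTTGGCCTTCAACCGTTAAGGC; then T→U.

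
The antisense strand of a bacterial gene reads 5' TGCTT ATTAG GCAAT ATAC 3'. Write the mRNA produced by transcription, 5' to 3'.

The mRNA has the sequence of the coding strand (reverse complement of the template) with T→U. Reverse complement of TGCTTATTAGGCAATATAC is GTATATTGCCTAATAAGCA; then T→U.

5'-GUAUAUUGCCUAAUAAGCA-3'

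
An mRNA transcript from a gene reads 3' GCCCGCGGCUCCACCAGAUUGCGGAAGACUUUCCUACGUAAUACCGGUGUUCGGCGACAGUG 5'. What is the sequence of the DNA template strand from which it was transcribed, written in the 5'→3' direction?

Written 5'→3' the mRNA is GUGACAGCGGCUUGUGGCCAUAAUGCAUCCUUUCAGAAGGCGUUAGACCACCUCGGCGCCCG, so the coding DNA strand is GTGACAGCGGCTTGTGGCCATAATGCATCCTTTCAGAAGGCGTTAGACCACCTCGGCGCCCG. The template is its reverse complement.

5'-CGGGCGCCGAGGTGGTCTAACGCCTTCTGAAAGGATGCATTATGGCCACAAGCCGCTGTCAC-3'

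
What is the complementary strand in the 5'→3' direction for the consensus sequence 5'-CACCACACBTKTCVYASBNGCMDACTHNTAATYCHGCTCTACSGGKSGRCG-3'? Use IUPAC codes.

5′-CGYCSMCCSGTAGAGCDGRATTANDAGTHKGCNVSTRBGAMAVGTGTGGTG-3′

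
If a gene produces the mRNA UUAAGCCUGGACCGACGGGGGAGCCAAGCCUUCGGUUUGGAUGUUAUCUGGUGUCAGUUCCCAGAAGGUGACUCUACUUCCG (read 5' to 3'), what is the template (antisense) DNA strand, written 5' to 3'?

5′-CGGAAGTAGAGTCACCTTCTGGGAACTGACACCAGATAACATCCAAACCGAAGGCTTGGCTCCCCCGTCGGTCCAGGCTTAA-3′

Replace U with T to get the coding DNA strand: TTAAGCCTGGACCGACGGGGGAGCCAAGCCTTCGGTTTGGATGTTATCTGGTGTCAGTTCCCAGAAGGTGACTCTACTTCCG. The template strand is its reverse complement (complement AATTCGGACCTGGCTGCCCCCTCGGTTCGGAAGCCAAACCTACAATAGACCACAGTCAAGGGTCTTCCACTGAGATGAAGGC, then reverse).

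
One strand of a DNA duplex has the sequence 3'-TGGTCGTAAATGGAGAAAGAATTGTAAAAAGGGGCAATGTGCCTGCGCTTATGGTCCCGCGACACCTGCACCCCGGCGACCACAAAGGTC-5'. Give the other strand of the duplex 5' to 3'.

The strand is given 3'→5', so its complement runs 5'→3' in the same left-to-right order: pair each base A↔T, G↔C.

5'-ACCAGCATTTACCTCTTTCTTAACATTTTTCCCCGTTACACGGACGCGAATACCAGGGCGCTGTGGACGTGGGGCCGCTGGTGTTTCCAG-3'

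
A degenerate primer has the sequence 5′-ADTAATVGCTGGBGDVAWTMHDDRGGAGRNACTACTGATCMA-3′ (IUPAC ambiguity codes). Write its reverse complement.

Standard pairs A↔T, G↔C; ambiguity codes pair R↔Y, M↔K, W↔W, B↔V, D↔H, N↔N. Complement (THATTABCGACCVCHBTWAKDHHYCCTCYNTGATGACTAGKT), then reverse for 5'→3'.

5'-TKGATCAGTAGTNYCTCCYHHDKAWTBHCVCCAGCBATTAHT-3'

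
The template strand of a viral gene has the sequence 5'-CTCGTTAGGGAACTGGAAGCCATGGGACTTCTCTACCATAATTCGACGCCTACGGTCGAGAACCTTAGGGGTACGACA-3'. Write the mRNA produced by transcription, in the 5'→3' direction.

The mRNA has the sequence of the coding strand (reverse complement of the template) with T→U. Reverse complement of CTCGTTAGGGAACTGGAAGCCATGGGACTTCTCTACCATAATTCGACGCCTACGGTCGAGAACCTTAGGGGTACGACA is TGTCGTACCCCTAAGGTTCTCGACCGTAGGCGTCGAATTATGGTAGAGAAGTCCCATGGCTTCCAGTTCCCTAACGAG; then T→U.

5'-UGUCGUACCCCUAAGGUUCUCGACCGUAGGCGUCGAAUUAUGGUAGAGAAGUCCCAUGGCUUCCAGUUCCCUAACGAG-3'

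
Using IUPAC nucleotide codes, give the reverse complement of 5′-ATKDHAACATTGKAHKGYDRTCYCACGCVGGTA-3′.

Standard pairs A↔T, G↔C; ambiguity codes pair R↔Y, K↔M, D↔H, V↔B. Complement (TAMHDTTGTAACMTDMCRHYAGRGTGCGBCCAT), then reverse for 5'→3'.

5'-TACCBGCGTGRGAYHRCMDTMCAATGTTDHMAT-3'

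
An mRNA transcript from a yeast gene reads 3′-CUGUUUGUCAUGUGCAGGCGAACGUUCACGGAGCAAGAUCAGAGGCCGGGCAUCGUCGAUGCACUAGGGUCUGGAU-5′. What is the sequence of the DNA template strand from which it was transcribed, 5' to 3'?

Written 5'→3' the mRNA is UAGGUCUGGGAUCACGUAGCUGCUACGGGCCGGAGACUAGAACGAGGCACUUGCAAGCGGACGUGUACUGUUUGUC, so the coding DNA strand is TAGGTCTGGGATCACGTAGCTGCTACGGGCCGGAGACTAGAACGAGGCACTTGCAAGCGGACGTGTACTGTTTGTC. The template is its reverse complement.

5'-GACAAACAGTACACGTCCGCTTGCAAGTGCCTCGTTCTAGTCTCCGGCCCGTAGCAGCTACGTGATCCCAGACCTA-3'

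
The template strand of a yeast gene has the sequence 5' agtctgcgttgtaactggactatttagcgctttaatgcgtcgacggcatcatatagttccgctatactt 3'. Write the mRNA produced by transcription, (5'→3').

RNA polymerase reads the template 3'→5' and synthesizes mRNA 5'→3' by base-pairing (A→U, T→A, G↔C). The complement of the template is TCAGACGCAACATTGACCTGATAAATCGCGAAATTACGCAGCTGCCGTAGTATATCAAGGCGATATGAA; antiparallel, so 5'→3' the coding strand is AAGTATAGCGGAACTATATGATGCCGTCGACGCATTAAAGCGCTAAATAGTCCAGTTACAACGCAGACT. Replace T with U for the mRNA.

5'-AAGUAUAGCGGAACUAUAUGAUGCCGUCGACGCAUUAAAGCGCUAAAUAGUCCAGUUACAACGCAGACU-3'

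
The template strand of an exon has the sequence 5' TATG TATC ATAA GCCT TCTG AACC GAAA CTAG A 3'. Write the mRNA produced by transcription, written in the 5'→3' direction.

5'-UCUAGUUUCGGUUCAGAAGGCUUAUGAUACAUA-3'

RNA polymerase reads the template 3'→5' and synthesizes mRNA 5'→3' by base-pairing (A→U, T→A, G↔C). The complement of the template is ATACATAGTATTCGGAAGACTTGGCTTTGATCT; antiparallel, so 5'→3' the coding strand is TCTAGTTTCGGTTCAGAAGGCTTATGATACATA. Replace T with U for the mRNA.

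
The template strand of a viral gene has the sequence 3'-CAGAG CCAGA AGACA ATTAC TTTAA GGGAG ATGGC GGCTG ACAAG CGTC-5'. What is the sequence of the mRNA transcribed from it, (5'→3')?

5'-GUCUCGGUCUUCUGUUAAUGAAAUUCCCUCUACCGCCGACUGUUCGCAG-3'

Reading the template 3'→5' as shown, RNA polymerase pairs each base (A→U, T→A, G↔C) to build mRNA 5'→3' directly.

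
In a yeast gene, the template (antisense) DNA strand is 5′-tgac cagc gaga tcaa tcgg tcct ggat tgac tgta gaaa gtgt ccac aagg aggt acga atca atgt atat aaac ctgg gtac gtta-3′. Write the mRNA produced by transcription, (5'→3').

5′-UAACGUACCCAGGUUUAUAUACAUUGAUUCGUACCUCCUUGUGGACACUUUCUACAGUCAAUCCAGGACCGAUUGAUCUCGCUGGUCA-3′

RNA polymerase reads the template 3'→5' and synthesizes mRNA 5'→3' by base-pairing (A→U, T→A, G↔C). The complement of the template is ACTGGTCGCTCTAGTTAGCCAGGACCTAACTGACATCTTTCACAGGTGTTCCTCCATGCTTAGTTACATATATTTGGACCCATGCAAT; antiparallel, so 5'→3' the coding strand is TAACGTACCCAGGTTTATATACATTGATTCGTACCTCCTTGTGGACACTTTCTACAGTCAATCCAGGACCGATTGATCTCGCTGGTCA. Replace T with U for the mRNA.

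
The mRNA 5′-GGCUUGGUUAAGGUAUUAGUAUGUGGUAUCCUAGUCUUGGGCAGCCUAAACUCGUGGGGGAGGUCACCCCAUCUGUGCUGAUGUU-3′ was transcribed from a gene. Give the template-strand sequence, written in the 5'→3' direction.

5'-AACATCAGCACAGATGGGGTGACCTCCCCCACGAGTTTAGGCTGCCCAAGACTAGGATACCACATACTAATACCTTAACCAAGCC-3'

Replace U with T to get the coding DNA strand: GGCTTGGTTAAGGTATTAGTATGTGGTATCCTAGTCTTGGGCAGCCTAAACTCGTGGGGGAGGTCACCCCATCTGTGCTGATGTT. The template strand is its reverse complement (complement CCGAACCAATTCCATAATCATACACCATAGGATCAGAACCCGTCGGATTTGAGCACCCCCTCCAGTGGGGTAGACACGACTACAA, then reverse).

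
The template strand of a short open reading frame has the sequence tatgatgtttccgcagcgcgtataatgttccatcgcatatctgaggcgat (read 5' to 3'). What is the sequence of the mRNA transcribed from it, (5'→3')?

5'-AUCGCCUCAGAUAUGCGAUGGAACAUUAUACGCGCUGCGGAAACAUCAUA-3'

RNA polymerase reads the template 3'→5' and synthesizes mRNA 5'→3' by base-pairing (A→U, T→A, G↔C). The complement of the template is ATACTACAAAGGCGTCGCGCATATTACAAGGTAGCGTATAGACTCCGCTA; antiparallel, so 5'→3' the coding strand is ATCGCCTCAGATATGCGATGGAACATTATACGCGCTGCGGAAACATCATA. Replace T with U for the mRNA.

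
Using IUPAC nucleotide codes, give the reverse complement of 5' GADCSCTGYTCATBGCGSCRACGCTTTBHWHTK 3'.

Standard pairs A↔T, G↔C; ambiguity codes pair R↔Y, K↔M, W↔W, S↔S, B↔V, D↔H. Complement (CTHGSGACRAGTAVCGCSGYTGCGAAAVDWDAM), then reverse for 5'→3'.

5'-MADWDVAAAGCGTYGSCGCVATGARCAGSGHTC-3'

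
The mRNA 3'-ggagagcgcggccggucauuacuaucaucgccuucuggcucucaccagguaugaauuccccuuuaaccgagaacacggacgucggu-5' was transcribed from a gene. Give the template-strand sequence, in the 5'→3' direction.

5'-CCTCTCGCGCCGGCCAGTAATGATAGTAGCGGAAGACCGAGAGTGGTCCATACTTAAGGGGAAATTGGCTCTTGTGCCTGCAGCCA-3'

Written 5'→3' the mRNA is UGGCUGCAGGCACAAGAGCCAAUUUCCCCUUAAGUAUGGACCACUCUCGGUCUUCCGCUACUAUCAUUACUGGCCGGCGCGAGAGG, so the coding DNA strand is TGGCTGCAGGCACAAGAGCCAATTTCCCCTTAAGTATGGACCACTCTCGGTCTTCCGCTACTATCATTACTGGCCGGCGCGAGAGG. The template is its reverse complement.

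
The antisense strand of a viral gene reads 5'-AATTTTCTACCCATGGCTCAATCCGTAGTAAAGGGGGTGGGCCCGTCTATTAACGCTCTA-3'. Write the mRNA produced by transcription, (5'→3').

RNA polymerase reads the template 3'→5' and synthesizes mRNA 5'→3' by base-pairing (A→U, T→A, G↔C). The complement of the template is TTAAAAGATGGGTACCGAGTTAGGCATCATTTCCCCCACCCGGGCAGATAATTGCGAGAT; antiparallel, so 5'→3' the coding strand is TAGAGCGTTAATAGACGGGCCCACCCCCTTTACTACGGATTGAGCCATGGGTAGAAAATT. Replace T with U for the mRNA.

5'-UAGAGCGUUAAUAGACGGGCCCACCCCCUUUACUACGGAUUGAGCCAUGGGUAGAAAAUU-3'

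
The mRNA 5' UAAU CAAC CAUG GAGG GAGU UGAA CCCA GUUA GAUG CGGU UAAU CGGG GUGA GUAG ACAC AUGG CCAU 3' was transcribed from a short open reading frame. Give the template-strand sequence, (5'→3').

5'-ATGGCCATGTGTCTACTCACCCCGATTAACCGCATCTAACTGGGTTCAACTCCCTCCATGGTTGATTA-3'

Replace U with T to get the coding DNA strand: TAATCAACCATGGAGGGAGTTGAACCCAGTTAGATGCGGTTAATCGGGGTGAGTAGACACATGGCCAT. The template strand is its reverse complement (complement ATTAGTTGGTACCTCCCTCAACTTGGGTCAATCTACGCCAATTAGCCCCACTCATCTGTGTACCGGTA, then reverse).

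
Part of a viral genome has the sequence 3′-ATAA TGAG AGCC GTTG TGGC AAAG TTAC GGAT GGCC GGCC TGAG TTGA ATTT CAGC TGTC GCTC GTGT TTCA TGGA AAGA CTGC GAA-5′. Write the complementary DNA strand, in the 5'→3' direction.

5'-TATTACTCTCGGCAACACCGTTTCAATGCCTACCGGCCGGACTCAACTTAAAGTCGACAGCGAGCACAAAGTACCTTTCTGACGCTT-3'

The strand is given 3'→5', so its complement runs 5'→3' in the same left-to-right order: pair each base A↔T, G↔C.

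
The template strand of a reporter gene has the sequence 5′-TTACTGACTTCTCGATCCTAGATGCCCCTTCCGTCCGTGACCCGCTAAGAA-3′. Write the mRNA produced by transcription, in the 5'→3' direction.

5'-UUCUUAGCGGGUCACGGACGGAAGGGGCAUCUAGGAUCGAGAAGUCAGUAA-3'

The mRNA has the sequence of the coding strand (reverse complement of the template) with T→U. Reverse complement of TTACTGACTTCTCGATCCTAGATGCCCCTTCCGTCCGTGACCCGCTAAGAA is TTCTTAGCGGGTCACGGACGGAAGGGGCATCTAGGATCGAGAAGTCAGTAA; then T→U.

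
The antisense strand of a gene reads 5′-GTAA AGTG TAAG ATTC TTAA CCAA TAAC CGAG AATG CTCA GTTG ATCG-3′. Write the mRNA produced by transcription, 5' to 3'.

The mRNA has the sequence of the coding strand (reverse complement of the template) with T→U. Reverse complement of GTAAAGTGTAAGATTCTTAACCAATAACCGAGAATGCTCAGTTGATCG is CGATCAACTGAGCATTCTCGGTTATTGGTTAAGAATCTTACACTTTAC; then T→U.

5'-CGAUCAACUGAGCAUUCUCGGUUAUUGGUUAAGAAUCUUACACUUUAC-3'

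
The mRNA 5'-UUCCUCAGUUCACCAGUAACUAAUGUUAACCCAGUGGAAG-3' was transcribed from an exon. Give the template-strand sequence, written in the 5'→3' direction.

5′-CTTCCACTGGGTTAACATTAGTTACTGGTGAACTGAGGAA-3′

Replace U with T to get the coding DNA strand: TTCCTCAGTTCACCAGTAACTAATGTTAACCCAGTGGAAG. The template strand is its reverse complement (complement AAGGAGTCAAGTGGTCATTGATTACAATTGGGTCACCTTC, then reverse).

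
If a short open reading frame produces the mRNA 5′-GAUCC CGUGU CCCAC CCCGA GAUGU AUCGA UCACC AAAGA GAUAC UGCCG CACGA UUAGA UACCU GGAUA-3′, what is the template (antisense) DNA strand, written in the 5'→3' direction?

5'-TATCCAGGTATCTAATCGTGCGGCAGTATCTCTTTGGTGATCGATACATCTCGGGGTGGGACACGGGATC-3'

Replace U with T to get the coding DNA strand: GATCCCGTGTCCCACCCCGAGATGTATCGATCACCAAAGAGATACTGCCGCACGATTAGATACCTGGATA. The template strand is its reverse complement (complement CTAGGGCACAGGGTGGGGCTCTACATAGCTAGTGGTTTCTCTATGACGGCGTGCTAATCTATGGACCTAT, then reverse).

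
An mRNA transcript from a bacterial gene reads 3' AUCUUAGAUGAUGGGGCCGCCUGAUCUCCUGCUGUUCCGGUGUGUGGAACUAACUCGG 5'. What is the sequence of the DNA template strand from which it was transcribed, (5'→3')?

5'-TAGAATCTACTACCCCGGCGGACTAGAGGACGACAAGGCCACACACCTTGATTGAGCC-3'

Written 5'→3' the mRNA is GGCUCAAUCAAGGUGUGUGGCCUUGUCGUCCUCUAGUCCGCCGGGGUAGUAGAUUCUA, so the coding DNA strand is GGCTCAATCAAGGTGTGTGGCCTTGTCGTCCTCTAGTCCGCCGGGGTAGTAGATTCTA. The template is its reverse complement.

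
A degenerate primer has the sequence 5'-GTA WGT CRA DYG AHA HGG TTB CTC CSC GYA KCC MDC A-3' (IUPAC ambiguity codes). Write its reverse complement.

5'-TGHKGGMTRCGSGGAGVAACCDTDTCRHTYGACWTAC-3'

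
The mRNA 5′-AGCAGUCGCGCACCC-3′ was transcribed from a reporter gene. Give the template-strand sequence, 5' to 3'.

Replace U with T to get the coding DNA strand: AGCAGTCGCGCACCC. The template strand is its reverse complement (complement TCGTCAGCGCGTGGG, then reverse).

5'-GGGTGCGCGACTGCT-3'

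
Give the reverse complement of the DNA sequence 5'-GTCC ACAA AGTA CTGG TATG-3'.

5'-CATACCAGTACTTTGTGGAC-3'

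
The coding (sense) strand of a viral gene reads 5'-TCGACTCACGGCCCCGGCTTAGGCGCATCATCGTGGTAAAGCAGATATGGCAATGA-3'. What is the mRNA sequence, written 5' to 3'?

5′-UCGACUCACGGCCCCGGCUUAGGCGCAUCAUCGUGGUAAAGCAGAUAUGGCAAUGA-3′

mRNA has the coding-strand sequence with U in place of T.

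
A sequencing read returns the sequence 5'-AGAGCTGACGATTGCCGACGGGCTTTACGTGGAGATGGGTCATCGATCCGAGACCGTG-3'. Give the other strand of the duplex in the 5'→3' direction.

5'-CACGGTCTCGGATCGATGACCCATCTCCACGTAAAGCCCGTCGGCAATCGTCAGCTCT-3'

The complement of AGAGCTGACGATTGCCGACGGGCTTTACGTGGAGATGGGTCATCGATCCGAGACCGTG is TCTCGACTGCTAACGGCTGCCCGAAATGCACCTCTACCCAGTAGCTAGGCTCTGGCAC (A↔T, G↔C). DNA strands are antiparallel, so the complementary strand runs 3'→5'; reversing gives the 5'→3' form.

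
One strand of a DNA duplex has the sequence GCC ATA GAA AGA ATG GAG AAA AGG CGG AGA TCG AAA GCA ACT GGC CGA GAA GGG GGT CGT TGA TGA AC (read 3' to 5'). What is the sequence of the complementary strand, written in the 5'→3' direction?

The strand is given 3'→5', so its complement runs 5'→3' in the same left-to-right order: pair each base A↔T, G↔C.

5′-CGGTATCTTTCTTACCTCTTTTCCGCCTCTAGCTTTCGTTGACCGGCTCTTCCCCCAGCAACTACTTG-3′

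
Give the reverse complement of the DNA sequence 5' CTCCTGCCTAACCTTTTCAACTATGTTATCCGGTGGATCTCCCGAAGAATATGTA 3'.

5'-TACATATTCTTCGGGAGATCCACCGGATAACATAGTTGAAAAGGTTAGGCAGGAG-3'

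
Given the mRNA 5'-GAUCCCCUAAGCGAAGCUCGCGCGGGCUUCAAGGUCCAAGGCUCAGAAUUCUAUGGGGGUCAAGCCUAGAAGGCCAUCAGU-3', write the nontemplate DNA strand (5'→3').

The coding DNA strand has the same 5'→3' sequence as the mRNA with U replaced by T.

5'-GATCCCCTAAGCGAAGCTCGCGCGGGCTTCAAGGTCCAAGGCTCAGAATTCTATGGGGGTCAAGCCTAGAAGGCCATCAGT-3'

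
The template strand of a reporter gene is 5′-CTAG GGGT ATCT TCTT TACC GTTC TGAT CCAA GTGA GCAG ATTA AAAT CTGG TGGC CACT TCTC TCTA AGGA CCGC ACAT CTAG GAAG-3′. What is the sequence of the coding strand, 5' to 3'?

5'-CTTCCTAGATGTGCGGTCCTTAGAGAGAAGTGGCCACCAGATTTTAATCTGCTCACTTGGATCAGAACGGTAAAGAAGATACCCCTAG-3'

The coding strand is complementary and antiparallel to the template: take the complement (A↔T, G↔C) and reverse.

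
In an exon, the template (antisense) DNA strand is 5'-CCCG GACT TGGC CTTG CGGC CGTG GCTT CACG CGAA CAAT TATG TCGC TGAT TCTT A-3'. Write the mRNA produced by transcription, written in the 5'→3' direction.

RNA polymerase reads the template 3'→5' and synthesizes mRNA 5'→3' by base-pairing (A→U, T→A, G↔C). The complement of the template is GGGCCTGAACCGGAACGCCGGCACCGAAGTGCGCTTGTTAATACAGCGACTAAGAAT; antiparallel, so 5'→3' the coding strand is TAAGAATCAGCGACATAATTGTTCGCGTGAAGCCACGGCCGCAAGGCCAAGTCCGGG. Replace T with U for the mRNA.

5'-UAAGAAUCAGCGACAUAAUUGUUCGCGUGAAGCCACGGCCGCAAGGCCAAGUCCGGG-3'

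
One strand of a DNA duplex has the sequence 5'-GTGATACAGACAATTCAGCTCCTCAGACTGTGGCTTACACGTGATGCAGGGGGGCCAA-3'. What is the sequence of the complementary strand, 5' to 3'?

5'-TTGGCCCCCCTGCATCACGTGTAAGCCACAGTCTGAGGAGCTGAATTGTCTGTATCAC-3'

Pairing A↔T and G↔C gives CACTATGTCTGTTAAGTCGAGGAGTCTGACACCGAATGTGCACTACGTCCCCCCGGTT, running 3'→5'. Reverse for the 5'→3' convention.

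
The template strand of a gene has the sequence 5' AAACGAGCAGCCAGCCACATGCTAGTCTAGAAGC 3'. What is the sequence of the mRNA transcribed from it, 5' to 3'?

5'-GCUUCUAGACUAGCAUGUGGCUGGCUGCUCGUUU-3'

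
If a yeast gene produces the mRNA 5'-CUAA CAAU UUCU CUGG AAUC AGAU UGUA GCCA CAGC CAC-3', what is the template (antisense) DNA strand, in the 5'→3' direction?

5′-GTGGCTGTGGCTACAATCTGATTCCAGAGAAATTGTTAG-3′

Replace U with T to get the coding DNA strand: CTAACAATTTCTCTGGAATCAGATTGTAGCCACAGCCAC. The template strand is its reverse complement (complement GATTGTTAAAGAGACCTTAGTCTAACATCGGTGTCGGTG, then reverse).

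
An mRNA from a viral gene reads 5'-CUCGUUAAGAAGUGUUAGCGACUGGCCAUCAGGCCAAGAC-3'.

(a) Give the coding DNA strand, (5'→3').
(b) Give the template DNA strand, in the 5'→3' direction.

(a) The coding strand matches the mRNA with U→T.
(b) The template strand is the reverse complement of the coding strand.

(a) 5'-CTCGTTAAGAAGTGTTAGCGACTGGCCATCAGGCCAAGAC-3'
(b) 5'-GTCTTGGCCTGATGGCCAGTCGCTAACACTTCTTAACGAG-3'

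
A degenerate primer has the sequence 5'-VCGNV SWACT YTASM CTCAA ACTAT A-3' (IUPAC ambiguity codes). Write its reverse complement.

5'-TATAGTTTGAGKSTARAGTWSBNCGB-3'

Standard pairs A↔T, G↔C; ambiguity codes pair Y↔R, M↔K, W↔W, S↔S, V↔B, N↔N. Complement (BGCNBSWTGARATSKGAGTTTGATAT), then reverse for 5'→3'.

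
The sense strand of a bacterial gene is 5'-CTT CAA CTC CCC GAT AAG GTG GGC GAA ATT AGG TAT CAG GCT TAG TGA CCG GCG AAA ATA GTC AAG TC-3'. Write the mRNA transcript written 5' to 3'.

5'-CUUCAACUCCCCGAUAAGGUGGGCGAAAUUAGGUAUCAGGCUUAGUGACCGGCGAAAAUAGUCAAGUC-3'

mRNA has the coding-strand sequence with U in place of T.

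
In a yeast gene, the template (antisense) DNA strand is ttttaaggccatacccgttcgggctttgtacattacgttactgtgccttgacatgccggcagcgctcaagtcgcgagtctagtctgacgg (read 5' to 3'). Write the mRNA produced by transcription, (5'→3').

The mRNA has the sequence of the coding strand (reverse complement of the template) with T→U. Reverse complement of TTTTAAGGCCATACCCGTTCGGGCTTTGTACATTACGTTACTGTGCCTTGACATGCCGGCAGCGCTCAAGTCGCGAGTCTAGTCTGACGG is CCGTCAGACTAGACTCGCGACTTGAGCGCTGCCGGCATGTCAAGGCACAGTAACGTAATGTACAAAGCCCGAACGGGTATGGCCTTAAAA; then T→U.

5′-CCGUCAGACUAGACUCGCGACUUGAGCGCUGCCGGCAUGUCAAGGCACAGUAACGUAAUGUACAAAGCCCGAACGGGUAUGGCCUUAAAA-3′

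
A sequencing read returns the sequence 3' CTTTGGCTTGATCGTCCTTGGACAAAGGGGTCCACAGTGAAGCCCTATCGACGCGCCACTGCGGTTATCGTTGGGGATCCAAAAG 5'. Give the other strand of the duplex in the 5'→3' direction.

The strand is given 3'→5', so its complement runs 5'→3' in the same left-to-right order: pair each base A↔T, G↔C.

5'-GAAACCGAACTAGCAGGAACCTGTTTCCCCAGGTGTCACTTCGGGATAGCTGCGCGGTGACGCCAATAGCAACCCCTAGGTTTTC-3'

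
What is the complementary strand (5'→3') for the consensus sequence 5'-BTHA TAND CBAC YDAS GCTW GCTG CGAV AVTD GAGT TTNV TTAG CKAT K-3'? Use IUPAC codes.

5'-MATMGCTAABNAAACTCHABTBTCGCAGCWAGCSTHRGTVGHNTATDAV-3'

Standard pairs A↔T, G↔C; ambiguity codes pair Y↔R, K↔M, W↔W, S↔S, B↔V, D↔H, N↔N. Complement (VADTATNHGVTGRHTSCGAWCGACGCTBTBAHCTCAAANBAATCGMTAM), then reverse for 5'→3'.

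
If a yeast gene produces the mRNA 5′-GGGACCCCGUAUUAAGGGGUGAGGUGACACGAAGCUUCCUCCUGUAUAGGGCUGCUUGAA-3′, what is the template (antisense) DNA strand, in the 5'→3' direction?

Replace U with T to get the coding DNA strand: GGGACCCCGTATTAAGGGGTGAGGTGACACGAAGCTTCCTCCTGTATAGGGCTGCTTGAA. The template strand is its reverse complement (complement CCCTGGGGCATAATTCCCCACTCCACTGTGCTTCGAAGGAGGACATATCCCGACGAACTT, then reverse).

5′-TTCAAGCAGCCCTATACAGGAGGAAGCTTCGTGTCACCTCACCCCTTAATACGGGGTCCC-3′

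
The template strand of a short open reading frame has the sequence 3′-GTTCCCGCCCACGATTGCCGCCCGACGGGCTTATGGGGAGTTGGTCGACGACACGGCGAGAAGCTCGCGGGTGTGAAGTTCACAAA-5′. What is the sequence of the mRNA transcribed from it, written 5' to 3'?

5'-CAAGGGCGGGUGCUAACGGCGGGCUGCCCGAAUACCCCUCAACCAGCUGCUGUGCCGCUCUUCGAGCGCCCACACUUCAAGUGUUU-3'

Reading the template 3'→5' as shown, RNA polymerase pairs each base (A→U, T→A, G↔C) to build mRNA 5'→3' directly.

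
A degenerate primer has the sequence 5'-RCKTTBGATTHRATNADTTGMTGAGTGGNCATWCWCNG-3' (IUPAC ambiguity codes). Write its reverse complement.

Standard pairs A↔T, G↔C; ambiguity codes pair R↔Y, M↔K, W↔W, B↔V, D↔H, N↔N. Complement (YGMAAVCTAADYTANTHAACKACTCACCNGTAWGWGNC), then reverse for 5'→3'.

5'-CNGWGWATGNCCACTCAKCAAHTNATYDAATCVAAMGY-3'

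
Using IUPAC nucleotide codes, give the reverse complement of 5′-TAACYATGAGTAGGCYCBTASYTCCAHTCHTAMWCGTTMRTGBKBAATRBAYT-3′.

5′-ARTVYATTVMVCAYKAACGWKTADGADTGGARSTAVGRGCCTACTCATRGTTA-3′

Standard pairs A↔T, G↔C; ambiguity codes pair R↔Y, M↔K, W↔W, S↔S, B↔V, H↔D. Complement (ATTGRTACTCATCCGRGVATSRAGGTDAGDATKWGCAAKYACVMVTTAYVTRA), then reverse for 5'→3'.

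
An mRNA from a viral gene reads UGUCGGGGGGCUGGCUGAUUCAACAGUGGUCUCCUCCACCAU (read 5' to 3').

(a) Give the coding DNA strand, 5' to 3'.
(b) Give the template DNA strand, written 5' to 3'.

(a) 5′-TGTCGGGGGGCTGGCTGATTCAACAGTGGTCTCCTCCACCAT-3′
(b) 5'-ATGGTGGAGGAGACCACTGTTGAATCAGCCAGCCCCCCGACA-3'

(a) The coding strand matches the mRNA with U→T.
(b) The template strand is the reverse complement of the coding strand.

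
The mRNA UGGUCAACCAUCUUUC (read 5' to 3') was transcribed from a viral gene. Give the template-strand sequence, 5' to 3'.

Replace U with T to get the coding DNA strand: TGGTCAACCATCTTTC. The template strand is its reverse complement (complement ACCAGTTGGTAGAAAG, then reverse).

5'-GAAAGATGGTTGACCA-3'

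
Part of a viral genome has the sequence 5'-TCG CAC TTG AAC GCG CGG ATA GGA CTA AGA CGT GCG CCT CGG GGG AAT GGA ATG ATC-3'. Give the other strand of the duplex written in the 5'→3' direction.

The complement of TCGCACTTGAACGCGCGGATAGGACTAAGACGTGCGCCTCGGGGGAATGGAATGATC is AGCGTGAACTTGCGCGCCTATCCTGATTCTGCACGCGGAGCCCCCTTACCTTACTAG (A↔T, G↔C). DNA strands are antiparallel, so the complementary strand runs 3'→5'; reversing gives the 5'→3' form.

5'-GATCATTCCATTCCCCCGAGGCGCACGTCTTAGTCCTATCCGCGCGTTCAAGTGCGA-3'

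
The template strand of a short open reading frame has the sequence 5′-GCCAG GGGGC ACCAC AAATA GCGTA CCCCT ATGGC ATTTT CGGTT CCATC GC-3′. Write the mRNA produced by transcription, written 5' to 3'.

5'-GCGAUGGAACCGAAAAUGCCAUAGGGGUACGCUAUUUGUGGUGCCCCCUGGC-3'

The mRNA has the sequence of the coding strand (reverse complement of the template) with T→U. Reverse complement of GCCAGGGGGCACCACAAATAGCGTACCCCTATGGCATTTTCGGTTCCATCGC is GCGATGGAACCGAAAATGCCATAGGGGTACGCTATTTGTGGTGCCCCCTGGC; then T→U.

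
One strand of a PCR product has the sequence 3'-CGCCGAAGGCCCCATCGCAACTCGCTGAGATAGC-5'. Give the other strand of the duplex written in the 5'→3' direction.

5'-GCGGCTTCCGGGGTAGCGTTGAGCGACTCTATCG-3'

The strand is given 3'→5', so its complement runs 5'→3' in the same left-to-right order: pair each base A↔T, G↔C.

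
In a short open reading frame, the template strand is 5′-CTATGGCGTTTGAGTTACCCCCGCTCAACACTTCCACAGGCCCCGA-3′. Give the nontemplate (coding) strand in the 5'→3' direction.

The coding strand is complementary and antiparallel to the template: take the complement (A↔T, G↔C) and reverse.

5'-TCGGGGCCTGTGGAAGTGTTGAGCGGGGGTAACTCAAACGCCATAG-3'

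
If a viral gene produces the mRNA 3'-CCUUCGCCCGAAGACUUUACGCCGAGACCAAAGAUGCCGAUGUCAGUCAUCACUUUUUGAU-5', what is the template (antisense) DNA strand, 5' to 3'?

Written 5'→3' the mRNA is UAGUUUUUCACUACUGACUGUAGCCGUAGAAACCAGAGCCGCAUUUCAGAAGCCCGCUUCC, so the coding DNA strand is TAGTTTTTCACTACTGACTGTAGCCGTAGAAACCAGAGCCGCATTTCAGAAGCCCGCTTCC. The template is its reverse complement.

5'-GGAAGCGGGCTTCTGAAATGCGGCTCTGGTTTCTACGGCTACAGTCAGTAGTGAAAAACTA-3'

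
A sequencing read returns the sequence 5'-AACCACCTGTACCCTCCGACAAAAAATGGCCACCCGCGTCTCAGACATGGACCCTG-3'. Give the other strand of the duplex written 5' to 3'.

5'-CAGGGTCCATGTCTGAGACGCGGGTGGCCATTTTTTGTCGGAGGGTACAGGTGGTT-3'

The complement of AACCACCTGTACCCTCCGACAAAAAATGGCCACCCGCGTCTCAGACATGGACCCTG is TTGGTGGACATGGGAGGCTGTTTTTTACCGGTGGGCGCAGAGTCTGTACCTGGGAC (A↔T, G↔C). DNA strands are antiparallel, so the complementary strand runs 3'→5'; reversing gives the 5'→3' form.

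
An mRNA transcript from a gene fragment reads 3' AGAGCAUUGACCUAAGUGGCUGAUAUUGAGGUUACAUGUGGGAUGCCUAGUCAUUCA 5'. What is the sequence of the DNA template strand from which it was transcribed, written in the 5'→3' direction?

Written 5'→3' the mRNA is ACUUACUGAUCCGUAGGGUGUACAUUGGAGUUAUAGUCGGUGAAUCCAGUUACGAGA, so the coding DNA strand is ACTTACTGATCCGTAGGGTGTACATTGGAGTTATAGTCGGTGAATCCAGTTACGAGA. The template is its reverse complement.

5'-TCTCGTAACTGGATTCACCGACTATAACTCCAATGTACACCCTACGGATCAGTAAGT-3'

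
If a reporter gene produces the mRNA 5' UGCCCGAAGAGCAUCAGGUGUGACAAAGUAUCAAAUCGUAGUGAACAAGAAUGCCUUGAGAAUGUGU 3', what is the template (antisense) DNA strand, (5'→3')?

Replace U with T to get the coding DNA strand: TGCCCGAAGAGCATCAGGTGTGACAAAGTATCAAATCGTAGTGAACAAGAATGCCTTGAGAATGTGT. The template strand is its reverse complement (complement ACGGGCTTCTCGTAGTCCACACTGTTTCATAGTTTAGCATCACTTGTTCTTACGGAACTCTTACACA, then reverse).

5'-ACACATTCTCAAGGCATTCTTGTTCACTACGATTTGATACTTTGTCACACCTGATGCTCTTCGGGCA-3'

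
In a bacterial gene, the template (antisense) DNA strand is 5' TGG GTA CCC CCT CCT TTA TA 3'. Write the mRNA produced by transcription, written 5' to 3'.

The mRNA has the sequence of the coding strand (reverse complement of the template) with T→U. Reverse complement of TGGGTACCCCCTCCTTTATA is TATAAAGGAGGGGGTACCCA; then T→U.

5'-UAUAAAGGAGGGGGUACCCA-3'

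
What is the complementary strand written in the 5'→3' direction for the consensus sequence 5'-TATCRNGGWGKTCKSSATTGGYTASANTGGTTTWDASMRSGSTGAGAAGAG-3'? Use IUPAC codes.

5'-CTCTTCTCASCSYKSTHWAAACCANTSTARCCAATSSMGAMCWCCNYGATA-3'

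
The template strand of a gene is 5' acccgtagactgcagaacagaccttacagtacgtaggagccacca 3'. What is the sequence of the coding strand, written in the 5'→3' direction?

5'-TGGTGGCTCCTACGTACTGTAAGGTCTGTTCTGCAGTCTACGGGT-3'

The coding strand is complementary and antiparallel to the template: take the complement (A↔T, G↔C) and reverse.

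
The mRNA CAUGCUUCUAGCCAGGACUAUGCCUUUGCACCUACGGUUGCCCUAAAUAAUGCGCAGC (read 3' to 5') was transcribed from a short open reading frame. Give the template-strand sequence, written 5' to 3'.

Written 5'→3' the mRNA is CGACGCGUAAUAAAUCCCGUUGGCAUCCACGUUUCCGUAUCAGGACCGAUCUUCGUAC, so the coding DNA strand is CGACGCGTAATAAATCCCGTTGGCATCCACGTTTCCGTATCAGGACCGATCTTCGTAC. The template is its reverse complement.

5′-GTACGAAGATCGGTCCTGATACGGAAACGTGGATGCCAACGGGATTTATTACGCGTCG-3′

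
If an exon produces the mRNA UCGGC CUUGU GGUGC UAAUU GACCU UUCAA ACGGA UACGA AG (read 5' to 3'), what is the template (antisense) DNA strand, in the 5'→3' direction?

Replace U with T to get the coding DNA strand: TCGGCCTTGTGGTGCTAATTGACCTTTCAAACGGATACGAAG. The template strand is its reverse complement (complement AGCCGGAACACCACGATTAACTGGAAAGTTTGCCTATGCTTC, then reverse).

5'-CTTCGTATCCGTTTGAAAGGTCAATTAGCACCACAAGGCCGA-3'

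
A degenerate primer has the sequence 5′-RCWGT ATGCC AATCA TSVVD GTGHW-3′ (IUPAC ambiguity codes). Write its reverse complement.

Standard pairs A↔T, G↔C; ambiguity codes pair R↔Y, W↔W, S↔S, D↔H, V↔B. Complement (YGWCATACGGTTAGTASBBHCACDW), then reverse for 5'→3'.

5′-WDCACHBBSATGATTGGCATACWGY-3′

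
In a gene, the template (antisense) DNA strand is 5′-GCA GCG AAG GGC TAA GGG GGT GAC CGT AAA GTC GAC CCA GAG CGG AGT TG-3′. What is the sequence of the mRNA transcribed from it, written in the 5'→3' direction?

5'-CAACUCCGCUCUGGGUCGACUUUACGGUCACCCCCUUAGCCCUUCGCUGC-3'

RNA polymerase reads the template 3'→5' and synthesizes mRNA 5'→3' by base-pairing (A→U, T→A, G↔C). The complement of the template is CGTCGCTTCCCGATTCCCCCACTGGCATTTCAGCTGGGTCTCGCCTCAAC; antiparallel, so 5'→3' the coding strand is CAACTCCGCTCTGGGTCGACTTTACGGTCACCCCCTTAGCCCTTCGCTGC. Replace T with U for the mRNA.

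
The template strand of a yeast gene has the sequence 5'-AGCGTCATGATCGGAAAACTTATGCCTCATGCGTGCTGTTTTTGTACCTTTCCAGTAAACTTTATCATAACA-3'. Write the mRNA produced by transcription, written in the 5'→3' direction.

5'-UGUUAUGAUAAAGUUUACUGGAAAGGUACAAAAACAGCACGCAUGAGGCAUAAGUUUUCCGAUCAUGACGCU-3'

The mRNA has the sequence of the coding strand (reverse complement of the template) with T→U. Reverse complement of AGCGTCATGATCGGAAAACTTATGCCTCATGCGTGCTGTTTTTGTACCTTTCCAGTAAACTTTATCATAACA is TGTTATGATAAAGTTTACTGGAAAGGTACAAAAACAGCACGCATGAGGCATAAGTTTTCCGATCATGACGCT; then T→U.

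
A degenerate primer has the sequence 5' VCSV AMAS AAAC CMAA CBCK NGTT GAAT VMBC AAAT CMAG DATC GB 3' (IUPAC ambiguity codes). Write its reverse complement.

5'-VCGATHCTKGATTTGVKBATTCAACNMGVGTTKGGTTTSTKTBSGB-3'

Standard pairs A↔T, G↔C; ambiguity codes pair M↔K, S↔S, B↔V, D↔H, N↔N. Complement (BGSBTKTSTTTGGKTTGVGMNCAACTTABKVGTTTAGKTCHTAGCV), then reverse for 5'→3'.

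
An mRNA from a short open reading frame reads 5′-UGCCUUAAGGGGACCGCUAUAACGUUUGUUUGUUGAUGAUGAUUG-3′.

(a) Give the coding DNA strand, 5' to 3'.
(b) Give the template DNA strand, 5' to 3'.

(a) 5'-TGCCTTAAGGGGACCGCTATAACGTTTGTTTGTTGATGATGATTG-3'
(b) 5'-CAATCATCATCAACAAACAAACGTTATAGCGGTCCCCTTAAGGCA-3'

(a) The coding strand matches the mRNA with U→T.
(b) The template strand is the reverse complement of the coding strand.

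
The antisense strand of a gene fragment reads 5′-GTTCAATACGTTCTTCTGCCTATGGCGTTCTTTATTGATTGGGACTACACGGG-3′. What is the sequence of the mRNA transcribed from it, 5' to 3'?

5'-CCCGUGUAGUCCCAAUCAAUAAAGAACGCCAUAGGCAGAAGAACGUAUUGAAC-3'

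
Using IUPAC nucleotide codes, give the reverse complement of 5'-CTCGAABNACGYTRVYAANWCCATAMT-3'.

5'-AKTATGGWNTTRBYARCGTNVTTCGAG-3'

Standard pairs A↔T, G↔C; ambiguity codes pair R↔Y, M↔K, W↔W, B↔V, N↔N. Complement (GAGCTTVNTGCRAYBRTTNWGGTATKA), then reverse for 5'→3'.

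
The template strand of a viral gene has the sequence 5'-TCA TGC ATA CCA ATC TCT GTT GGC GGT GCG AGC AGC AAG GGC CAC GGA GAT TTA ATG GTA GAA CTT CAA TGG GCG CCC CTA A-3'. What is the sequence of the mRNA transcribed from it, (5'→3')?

5′-UUAGGGGCGCCCAUUGAAGUUCUACCAUUAAAUCUCCGUGGCCCUUGCUGCUCGCACCGCCAACAGAGAUUGGUAUGCAUGA-3′

The mRNA has the sequence of the coding strand (reverse complement of the template) with T→U. Reverse complement of TCATGCATACCAATCTCTGTTGGCGGTGCGAGCAGCAAGGGCCACGGAGATTTAATGGTAGAACTTCAATGGGCGCCCCTAA is TTAGGGGCGCCCATTGAAGTTCTACCATTAAATCTCCGTGGCCCTTGCTGCTCGCACCGCCAACAGAGATTGGTATGCATGA; then T→U.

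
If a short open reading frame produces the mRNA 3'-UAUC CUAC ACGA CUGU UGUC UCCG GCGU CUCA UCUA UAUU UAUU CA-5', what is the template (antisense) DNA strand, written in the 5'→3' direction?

5′-ATAGGATGTGCTGACAACAGAGGCCGCAGAGTAGATATAAATAAGT-3′

Written 5'→3' the mRNA is ACUUAUUUAUAUCUACUCUGCGGCCUCUGUUGUCAGCACAUCCUAU, so the coding DNA strand is ACTTATTTATATCTACTCTGCGGCCTCTGTTGTCAGCACATCCTAT. The template is its reverse complement.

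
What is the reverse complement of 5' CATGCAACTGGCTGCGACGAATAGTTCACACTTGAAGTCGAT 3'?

Reading the sequence 3'→5' and pairing each base (A↔T, G↔C) gives the reverse complement directly.

5'-ATCGACTTCAAGTGTGAACTATTCGTCGCAGCCAGTTGCATG-3'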